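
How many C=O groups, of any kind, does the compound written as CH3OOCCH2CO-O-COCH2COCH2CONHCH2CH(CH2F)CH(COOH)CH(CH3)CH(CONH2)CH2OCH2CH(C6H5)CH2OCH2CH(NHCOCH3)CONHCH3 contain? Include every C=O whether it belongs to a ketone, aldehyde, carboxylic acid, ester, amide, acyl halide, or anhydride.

9

CH3OOC: ester, 1 C=O (running total 1).
CH2CO-O-COCH2: anhydride, 2 C=O (running total 3).
CO: ketone, 1 C=O (running total 4).
CH2CONHCH2: amide, 1 C=O (running total 5).
CH(COOH): carboxylic acid, 1 C=O (running total 6).
CH(CONH2): amide, 1 C=O (running total 7).
CH(NHCOCH3): amide, 1 C=O (running total 8).
CONHCH3: amide, 1 C=O (running total 9).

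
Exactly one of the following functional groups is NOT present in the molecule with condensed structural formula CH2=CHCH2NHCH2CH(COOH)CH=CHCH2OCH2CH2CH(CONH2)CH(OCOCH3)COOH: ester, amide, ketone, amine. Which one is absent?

ketone

ester: present (CH(OCOCH3) — pendant –OC(=O)CH3: an acyloxy group → ester).
amine: present (CH2NHCH2 — C–N–C with sp³ carbons and no adjacent C=O → amine (secondary)).
amide: present (CH(CONH2) — pendant –CONH2: carbonyl C bonded to C and N → amide).
ketone: absent. In CH(OCOCH3), the C=O is bonded to an –O–C group, which defines an ester, not a ketone. In CH(CONH2), the C=O is bonded to nitrogen, which defines an amide, not a ketone. In each of CH(COOH) and COOH, the C=O bears an –OH, making it a carboxylic acid rather than a ketone.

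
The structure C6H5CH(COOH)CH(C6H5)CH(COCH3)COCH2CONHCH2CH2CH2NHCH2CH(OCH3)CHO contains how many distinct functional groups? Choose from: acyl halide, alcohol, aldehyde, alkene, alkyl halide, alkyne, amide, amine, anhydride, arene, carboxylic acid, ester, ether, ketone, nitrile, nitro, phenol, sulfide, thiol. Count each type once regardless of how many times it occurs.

C6H5– phenyl ring → arene.
pendant –COOH: carbonyl C bonded to C and –OH → carboxylic acid.
pendant –C6H5: benzene ring → arene.
pendant –COCH3: carbonyl C bonded to two carbons → ketone.
–C(=O)– with carbon on both sides → ketone.
–C(=O)–N– linkage → amide (the N is not an amine).
C–N–C with sp³ carbons and no adjacent C=O → amine (secondary).
pendant –OCH3: C–O–C with sp³ C, no adjacent C=O → ether.
terminal –CHO: carbonyl C bonded to H and C → aldehyde.
Distinct types present: aldehyde, amide, amine, arene, carboxylic acid, ether, ketone.

7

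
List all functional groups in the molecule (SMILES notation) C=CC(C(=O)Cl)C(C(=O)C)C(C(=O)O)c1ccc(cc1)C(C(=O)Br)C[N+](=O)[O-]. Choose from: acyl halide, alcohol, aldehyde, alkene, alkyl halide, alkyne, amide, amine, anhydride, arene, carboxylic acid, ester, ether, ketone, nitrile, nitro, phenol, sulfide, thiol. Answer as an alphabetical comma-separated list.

acyl halide, alkene, arene, carboxylic acid, ketone, nitro

C=C double bond → alkene.
pendant –C(=O)X: carbonyl C bonded to C and halogen → acyl halide.
pendant –COCH3: carbonyl C bonded to two carbons → ketone.
pendant –COOH: carbonyl C bonded to C and –OH → carboxylic acid.
para-disubstituted benzene ring → arene.
pendant –C(=O)X: carbonyl C bonded to C and halogen → acyl halide.
–NO2 on carbon → nitro group.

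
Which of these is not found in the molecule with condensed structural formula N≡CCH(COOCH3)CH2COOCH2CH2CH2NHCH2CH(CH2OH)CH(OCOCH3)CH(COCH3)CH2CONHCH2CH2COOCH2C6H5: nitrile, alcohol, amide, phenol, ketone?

phenol

amide: present (CH2CONHCH2 — –C(=O)–N– linkage → amide (the N is not an amine)).
ketone: present (CH(COCH3) — pendant –COCH3: carbonyl C bonded to two carbons → ketone).
nitrile: present (N≡C — N≡C–: carbon triple-bonded to nitrogen → nitrile).
alcohol: present (CH(CH2OH) — pendant –CH2OH on an sp³ backbone C → alcohol).
phenol: absent. In CH(CH2OH), the –OH is on an sp³ carbon, not on an aromatic ring, so it is an alcohol.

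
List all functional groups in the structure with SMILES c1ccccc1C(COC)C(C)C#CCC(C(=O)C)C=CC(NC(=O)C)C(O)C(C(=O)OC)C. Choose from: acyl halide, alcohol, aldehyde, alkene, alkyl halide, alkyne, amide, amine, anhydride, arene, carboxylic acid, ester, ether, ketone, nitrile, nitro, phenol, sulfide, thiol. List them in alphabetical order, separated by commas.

alcohol, alkene, alkyne, amide, arene, ester, ether, ketone

Taking each segment in turn:
  C6H5: C6H5– phenyl ring → arene.
  CH(CH2OCH3): pendant –CH2OCH3: C–O–C linkage → ether.
  C≡C: C≡C triple bond → alkyne.
  CH(COCH3): pendant –COCH3: carbonyl C bonded to two carbons → ketone.
  CH=CH: C=C double bond → alkene.
  CH(NHCOCH3): pendant –NHC(=O)CH3: N bonded to a carbonyl → amide (not amine).
  CH(OH): –OH on an sp³ carbon → alcohol (secondary).
  CH(COOCH3): pendant –COOCH3: carbonyl C bonded to C and –OCH3 → ester.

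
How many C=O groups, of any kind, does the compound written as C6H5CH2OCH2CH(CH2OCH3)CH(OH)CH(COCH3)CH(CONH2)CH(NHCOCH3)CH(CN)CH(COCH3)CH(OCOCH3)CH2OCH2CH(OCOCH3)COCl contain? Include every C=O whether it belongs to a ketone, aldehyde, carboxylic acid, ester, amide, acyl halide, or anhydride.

CH(COCH3): ketone, 1 C=O (running total 1).
CH(CONH2): amide, 1 C=O (running total 2).
CH(NHCOCH3): amide, 1 C=O (running total 3).
CH(COCH3): ketone, 1 C=O (running total 4).
CH(OCOCH3): ester, 1 C=O (running total 5).
CH(OCOCH3): ester, 1 C=O (running total 6).
COCl: acyl halide, 1 C=O (running total 7).

7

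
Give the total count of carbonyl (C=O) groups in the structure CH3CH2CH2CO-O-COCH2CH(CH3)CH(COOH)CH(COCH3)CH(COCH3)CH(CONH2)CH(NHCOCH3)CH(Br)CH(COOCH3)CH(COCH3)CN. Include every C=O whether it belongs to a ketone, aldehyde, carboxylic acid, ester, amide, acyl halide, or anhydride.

CH2CO-O-COCH2: anhydride, 2 C=O (running total 2).
CH(COOH): carboxylic acid, 1 C=O (running total 3).
CH(COCH3): ketone, 1 C=O (running total 4).
CH(COCH3): ketone, 1 C=O (running total 5).
CH(CONH2): amide, 1 C=O (running total 6).
CH(NHCOCH3): amide, 1 C=O (running total 7).
CH(COOCH3): ester, 1 C=O (running total 8).
CH(COCH3): ketone, 1 C=O (running total 9).

9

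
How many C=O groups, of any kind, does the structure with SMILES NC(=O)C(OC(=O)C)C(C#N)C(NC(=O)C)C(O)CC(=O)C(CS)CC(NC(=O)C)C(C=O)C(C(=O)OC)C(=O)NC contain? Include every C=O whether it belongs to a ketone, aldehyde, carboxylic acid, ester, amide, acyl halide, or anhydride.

8

H2NCO: amide, 1 C=O (running total 1).
CH(OCOCH3): ester, 1 C=O (running total 2).
CH(NHCOCH3): amide, 1 C=O (running total 3).
CO: ketone, 1 C=O (running total 4).
CH(NHCOCH3): amide, 1 C=O (running total 5).
CH(CHO): aldehyde, 1 C=O (running total 6).
CH(COOCH3): ester, 1 C=O (running total 7).
CONHCH3: amide, 1 C=O (running total 8).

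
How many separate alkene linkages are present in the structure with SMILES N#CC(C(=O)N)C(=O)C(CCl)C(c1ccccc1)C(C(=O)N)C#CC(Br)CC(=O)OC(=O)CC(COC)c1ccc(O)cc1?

Reading the structure from left to right:
  N≡C: N≡C–: carbon triple-bonded to nitrogen → nitrile.
  CH(CONH2): pendant –CONH2: carbonyl C bonded to C and N → amide.
  CO: –C(=O)– with carbon on both sides → ketone.
  CH(CH2Cl): pendant –CH2X: halogen on sp³ carbon → alkyl halide.
  CH(C6H5): pendant –C6H5: benzene ring → arene.
  CH(CONH2): pendant –CONH2: carbonyl C bonded to C and N → amide.
  C≡C: C≡C triple bond → alkyne.
  CH(Br): halogen on an sp³ carbon → alkyl halide.
  CH2CO-O-COCH2: two acyl groups sharing one oxygen, –C(=O)–O–C(=O)– → anhydride.
  CH(CH2OCH3): pendant –CH2OCH3: C–O–C linkage → ether.
  C6H4OH: –OH attached directly to an aromatic ring → phenol (not alcohol); the ring itself is an arene.
No segment is a alkene: CH(C6H5) is arene, not alkene; C≡C is alkyne, not alkene; C6H4OH is arene/phenol, not alkene. → 0.

0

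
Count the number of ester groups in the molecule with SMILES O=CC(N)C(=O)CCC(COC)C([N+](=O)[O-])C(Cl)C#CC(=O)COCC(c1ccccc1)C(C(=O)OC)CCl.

terminal –CHO: carbonyl C bonded to H and C → aldehyde.
–NH2 on an sp³ carbon with no adjacent C=O → amine.
–C(=O)– with carbon on both sides → ketone.
pendant –CH2OCH3: C–O–C linkage → ether.
–NO2 on an sp³ carbon → nitro (the N=O is not a carbonyl).
halogen on an sp³ carbon → alkyl halide.
C≡C triple bond → alkyne.
–C(=O)– with carbon on both sides → ketone.
C–O–C with sp³ carbons on both sides and no adjacent C=O → ether.
pendant –C6H5: benzene ring → arene.
pendant –COOCH3: carbonyl C bonded to C and –OCH3 → ester.
halogen on an sp³ carbon → alkyl halide.
Ester appears at: CH(COOCH3) → 1.

1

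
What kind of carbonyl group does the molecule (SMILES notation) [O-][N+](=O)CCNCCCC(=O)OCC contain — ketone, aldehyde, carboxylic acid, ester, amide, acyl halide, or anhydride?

ester

The carbonyl is in the COOCH2CH3 segment: –C(=O)OCH2CH3: carbonyl C bonded to C and to –OEt → ester.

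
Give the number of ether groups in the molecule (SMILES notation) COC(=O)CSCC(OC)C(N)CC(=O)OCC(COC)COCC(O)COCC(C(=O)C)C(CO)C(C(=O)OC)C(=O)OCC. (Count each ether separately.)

4

Working along the chain:
  CH3OOC: CH3O–C(=O)–: carbonyl C bonded to C and to –OCH3 → ester (not ketone + ether).
  CH2SCH2: C–S–C linkage → sulfide (thioether).
  CH(OCH3): pendant –OCH3: C–O–C with sp³ C, no adjacent C=O → ether.
  CH(NH2): –NH2 on an sp³ carbon with no adjacent C=O → amine.
  CH2COOCH2: –C(=O)–O–C with C on the carbonyl side → ester.
  CH(CH2OCH3): pendant –CH2OCH3: C–O–C linkage → ether.
  CH2OCH2: C–O–C with sp³ carbons on both sides and no adjacent C=O → ether.
  CH(OH): –OH on an sp³ carbon → alcohol (secondary).
  CH2OCH2: C–O–C with sp³ carbons on both sides and no adjacent C=O → ether.
  CH(COCH3): pendant –COCH3: carbonyl C bonded to two carbons → ketone.
  CH(CH2OH): pendant –CH2OH on an sp³ backbone C → alcohol.
  CH(COOCH3): pendant –COOCH3: carbonyl C bonded to C and –OCH3 → ester.
  COOCH2CH3: –C(=O)OCH2CH3: carbonyl C bonded to C and to –OEt → ester.
Ether appears at: CH(OCH3), CH(CH2OCH3), CH2OCH2, CH2OCH2 → 4.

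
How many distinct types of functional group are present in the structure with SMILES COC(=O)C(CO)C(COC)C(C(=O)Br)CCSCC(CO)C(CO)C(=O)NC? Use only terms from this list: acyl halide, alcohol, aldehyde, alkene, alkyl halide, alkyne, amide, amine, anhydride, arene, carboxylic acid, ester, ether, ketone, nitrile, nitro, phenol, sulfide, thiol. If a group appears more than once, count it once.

6

Reading the structure from left to right:
  CH3OOC: CH3O–C(=O)–: carbonyl C bonded to C and to –OCH3 → ester (not ketone + ether).
  CH(CH2OH): pendant –CH2OH on an sp³ backbone C → alcohol.
  CH(CH2OCH3): pendant –CH2OCH3: C–O–C linkage → ether.
  CH(COBr): pendant –C(=O)X: carbonyl C bonded to C and halogen → acyl halide.
  CH2SCH2: C–S–C linkage → sulfide (thioether).
  CH(CH2OH): pendant –CH2OH on an sp³ backbone C → alcohol.
  CH(CH2OH): pendant –CH2OH on an sp³ backbone C → alcohol.
  CONHCH3: –C(=O)NHCH3: carbonyl C bonded to C and to N → amide (the N is not an amine).
Distinct types present: acyl halide, alcohol, amide, ester, ether, sulfide.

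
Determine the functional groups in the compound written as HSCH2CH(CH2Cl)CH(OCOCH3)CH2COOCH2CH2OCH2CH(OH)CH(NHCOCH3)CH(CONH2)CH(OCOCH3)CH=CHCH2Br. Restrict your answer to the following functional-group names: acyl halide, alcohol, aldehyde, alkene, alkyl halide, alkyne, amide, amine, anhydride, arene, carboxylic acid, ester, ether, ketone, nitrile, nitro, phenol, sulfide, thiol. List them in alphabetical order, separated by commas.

Taking each segment in turn:
  HSCH2: –SH on an sp³ carbon → thiol.
  CH(CH2Cl): pendant –CH2X: halogen on sp³ carbon → alkyl halide.
  CH(OCOCH3): pendant –OC(=O)CH3: an acyloxy group → ester.
  CH2COOCH2: –C(=O)–O–C with C on the carbonyl side → ester.
  CH2OCH2: C–O–C with sp³ carbons on both sides and no adjacent C=O → ether.
  CH(OH): –OH on an sp³ carbon → alcohol (secondary).
  CH(NHCOCH3): pendant –NHC(=O)CH3: N bonded to a carbonyl → amide (not amine).
  CH(CONH2): pendant –CONH2: carbonyl C bonded to C and N → amide.
  CH(OCOCH3): pendant –OC(=O)CH3: an acyloxy group → ester.
  CH=CH: C=C double bond → alkene.
  CH2Br: halogen on an sp³ carbon → alkyl halide.

alcohol, alkene, alkyl halide, amide, ester, ether, thiol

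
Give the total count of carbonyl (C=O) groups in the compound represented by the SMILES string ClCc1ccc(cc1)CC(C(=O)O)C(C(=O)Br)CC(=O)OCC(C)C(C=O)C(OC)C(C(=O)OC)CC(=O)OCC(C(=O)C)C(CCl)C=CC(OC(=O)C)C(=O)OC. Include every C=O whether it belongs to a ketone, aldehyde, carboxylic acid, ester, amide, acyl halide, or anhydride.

CH(COOH): carboxylic acid, 1 C=O (running total 1).
CH(COBr): acyl halide, 1 C=O (running total 2).
CH2COOCH2: ester, 1 C=O (running total 3).
CH(CHO): aldehyde, 1 C=O (running total 4).
CH(COOCH3): ester, 1 C=O (running total 5).
CH2COOCH2: ester, 1 C=O (running total 6).
CH(COCH3): ketone, 1 C=O (running total 7).
CH(OCOCH3): ester, 1 C=O (running total 8).
COOCH3: ester, 1 C=O (running total 9).

9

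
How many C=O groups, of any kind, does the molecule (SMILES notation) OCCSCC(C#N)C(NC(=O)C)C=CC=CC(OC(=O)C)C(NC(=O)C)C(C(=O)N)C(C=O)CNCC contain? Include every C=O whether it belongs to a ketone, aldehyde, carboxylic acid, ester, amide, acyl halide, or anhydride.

CH(NHCOCH3): amide, 1 C=O (running total 1).
CH(OCOCH3): ester, 1 C=O (running total 2).
CH(NHCOCH3): amide, 1 C=O (running total 3).
CH(CONH2): amide, 1 C=O (running total 4).
CH(CHO): aldehyde, 1 C=O (running total 5).

5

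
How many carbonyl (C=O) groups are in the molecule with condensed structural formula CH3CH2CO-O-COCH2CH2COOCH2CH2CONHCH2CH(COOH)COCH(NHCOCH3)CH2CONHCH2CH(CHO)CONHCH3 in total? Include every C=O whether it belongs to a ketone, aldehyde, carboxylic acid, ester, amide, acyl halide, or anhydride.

CH2CO-O-COCH2: anhydride, 2 C=O (running total 2).
CH2COOCH2: ester, 1 C=O (running total 3).
CH2CONHCH2: amide, 1 C=O (running total 4).
CH(COOH): carboxylic acid, 1 C=O (running total 5).
CO: ketone, 1 C=O (running total 6).
CH(NHCOCH3): amide, 1 C=O (running total 7).
CH2CONHCH2: amide, 1 C=O (running total 8).
CH(CHO): aldehyde, 1 C=O (running total 9).
CONHCH3: amide, 1 C=O (running total 10).

10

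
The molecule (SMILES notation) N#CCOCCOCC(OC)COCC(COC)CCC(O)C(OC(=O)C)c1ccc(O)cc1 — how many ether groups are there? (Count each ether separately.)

5

N≡C–: carbon triple-bonded to nitrogen → nitrile.
C–O–C with sp³ carbons on both sides and no adjacent C=O → ether.
C–O–C with sp³ carbons on both sides and no adjacent C=O → ether.
pendant –OCH3: C–O–C with sp³ C, no adjacent C=O → ether.
C–O–C with sp³ carbons on both sides and no adjacent C=O → ether.
pendant –CH2OCH3: C–O–C linkage → ether.
–OH on an sp³ carbon → alcohol (secondary).
pendant –OC(=O)CH3: an acyloxy group → ester.
–OH attached directly to an aromatic ring → phenol (not alcohol); the ring itself is an arene.
Ether appears at: CH2OCH2, CH2OCH2, CH(OCH3), CH2OCH2, CH(CH2OCH3) → 5.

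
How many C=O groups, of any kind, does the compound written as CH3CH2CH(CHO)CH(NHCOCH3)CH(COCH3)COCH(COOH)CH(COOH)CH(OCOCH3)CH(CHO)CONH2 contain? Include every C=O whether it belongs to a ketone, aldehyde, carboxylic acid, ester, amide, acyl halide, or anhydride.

9

CH(CHO): aldehyde, 1 C=O (running total 1).
CH(NHCOCH3): amide, 1 C=O (running total 2).
CH(COCH3): ketone, 1 C=O (running total 3).
CO: ketone, 1 C=O (running total 4).
CH(COOH): carboxylic acid, 1 C=O (running total 5).
CH(COOH): carboxylic acid, 1 C=O (running total 6).
CH(OCOCH3): ester, 1 C=O (running total 7).
CH(CHO): aldehyde, 1 C=O (running total 8).
CONH2: amide, 1 C=O (running total 9).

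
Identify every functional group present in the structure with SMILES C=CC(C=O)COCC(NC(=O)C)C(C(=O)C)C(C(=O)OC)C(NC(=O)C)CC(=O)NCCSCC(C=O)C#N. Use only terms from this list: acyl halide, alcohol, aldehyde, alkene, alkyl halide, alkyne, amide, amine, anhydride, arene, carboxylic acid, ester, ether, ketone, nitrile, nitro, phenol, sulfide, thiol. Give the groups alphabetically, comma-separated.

Working along the chain:
  CH2=CH: C=C double bond → alkene.
  CH(CHO): pendant –CHO: carbonyl C bonded to C and H → aldehyde.
  CH2OCH2: C–O–C with sp³ carbons on both sides and no adjacent C=O → ether.
  CH(NHCOCH3): pendant –NHC(=O)CH3: N bonded to a carbonyl → amide (not amine).
  CH(COCH3): pendant –COCH3: carbonyl C bonded to two carbons → ketone.
  CH(COOCH3): pendant –COOCH3: carbonyl C bonded to C and –OCH3 → ester.
  CH(NHCOCH3): pendant –NHC(=O)CH3: N bonded to a carbonyl → amide (not amine).
  CH2CONHCH2: –C(=O)–N– linkage → amide (the N is not an amine).
  CH2SCH2: C–S–C linkage → sulfide (thioether).
  CH(CHO): pendant –CHO: carbonyl C bonded to C and H → aldehyde.
  CN: –C≡N: carbon triple-bonded to nitrogen → nitrile.

aldehyde, alkene, amide, ester, ether, ketone, nitrile, sulfide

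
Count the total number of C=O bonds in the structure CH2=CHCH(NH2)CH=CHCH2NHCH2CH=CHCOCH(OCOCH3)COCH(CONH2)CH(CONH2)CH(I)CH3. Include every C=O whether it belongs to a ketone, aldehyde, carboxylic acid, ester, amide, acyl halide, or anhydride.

5

CO: ketone, 1 C=O (running total 1).
CH(OCOCH3): ester, 1 C=O (running total 2).
CO: ketone, 1 C=O (running total 3).
CH(CONH2): amide, 1 C=O (running total 4).
CH(CONH2): amide, 1 C=O (running total 5).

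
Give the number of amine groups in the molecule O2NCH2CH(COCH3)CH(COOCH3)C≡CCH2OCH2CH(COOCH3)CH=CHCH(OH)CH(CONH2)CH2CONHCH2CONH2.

Taking each segment in turn:
  O2NCH2: –NO2 on carbon → nitro group.
  CH(COCH3): pendant –COCH3: carbonyl C bonded to two carbons → ketone.
  CH(COOCH3): pendant –COOCH3: carbonyl C bonded to C and –OCH3 → ester.
  C≡C: C≡C triple bond → alkyne.
  CH2OCH2: C–O–C with sp³ carbons on both sides and no adjacent C=O → ether.
  CH(COOCH3): pendant –COOCH3: carbonyl C bonded to C and –OCH3 → ester.
  CH=CH: C=C double bond → alkene.
  CH(OH): –OH on an sp³ carbon → alcohol (secondary).
  CH(CONH2): pendant –CONH2: carbonyl C bonded to C and N → amide.
  CH2CONHCH2: –C(=O)–N– linkage → amide (the N is not an amine).
  CONH2: –C(=O)NH2: carbonyl C bonded to C and to N → amide (the N is not a separate amine).
No segment is a amine: O2NCH2 is nitro, not amine; CH(CONH2) is amide, not amine; CH2CONHCH2 is amide, not amine. → 0.

0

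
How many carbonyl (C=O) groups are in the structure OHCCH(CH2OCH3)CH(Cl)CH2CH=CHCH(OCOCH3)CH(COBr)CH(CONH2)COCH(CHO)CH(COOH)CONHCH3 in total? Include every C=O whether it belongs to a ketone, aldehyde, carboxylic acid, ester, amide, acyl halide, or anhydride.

OHC: aldehyde, 1 C=O (running total 1).
CH(OCOCH3): ester, 1 C=O (running total 2).
CH(COBr): acyl halide, 1 C=O (running total 3).
CH(CONH2): amide, 1 C=O (running total 4).
CO: ketone, 1 C=O (running total 5).
CH(CHO): aldehyde, 1 C=O (running total 6).
CH(COOH): carboxylic acid, 1 C=O (running total 7).
CONHCH3: amide, 1 C=O (running total 8).

8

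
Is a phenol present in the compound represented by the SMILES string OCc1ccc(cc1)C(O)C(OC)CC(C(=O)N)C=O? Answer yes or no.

HO– on an sp³ carbon → alcohol.
para-disubstituted benzene ring → arene.
–OH on an sp³ carbon → alcohol (secondary).
pendant –OCH3: C–O–C with sp³ C, no adjacent C=O → ether.
pendant –CONH2: carbonyl C bonded to C and N → amide.
terminal –CHO: carbonyl C bonded to H and C → aldehyde.
In each of HOCH2 and CH(OH), the –OH is on an sp³ carbon, not on an aromatic ring, so it is an alcohol.
The groups actually present are: alcohol, aldehyde, amide, arene, ether.

no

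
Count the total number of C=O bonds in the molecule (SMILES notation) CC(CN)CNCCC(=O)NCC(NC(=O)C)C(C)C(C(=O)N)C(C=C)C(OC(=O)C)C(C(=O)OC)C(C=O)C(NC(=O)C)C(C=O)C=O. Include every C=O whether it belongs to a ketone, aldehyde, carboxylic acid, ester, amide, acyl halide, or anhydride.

9

CH2CONHCH2: amide, 1 C=O (running total 1).
CH(NHCOCH3): amide, 1 C=O (running total 2).
CH(CONH2): amide, 1 C=O (running total 3).
CH(OCOCH3): ester, 1 C=O (running total 4).
CH(COOCH3): ester, 1 C=O (running total 5).
CH(CHO): aldehyde, 1 C=O (running total 6).
CH(NHCOCH3): amide, 1 C=O (running total 7).
CH(CHO): aldehyde, 1 C=O (running total 8).
CHO: aldehyde, 1 C=O (running total 9).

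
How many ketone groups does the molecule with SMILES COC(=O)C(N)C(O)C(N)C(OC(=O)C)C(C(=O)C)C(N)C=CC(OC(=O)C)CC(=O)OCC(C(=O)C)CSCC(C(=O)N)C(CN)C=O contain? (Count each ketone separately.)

Taking each segment in turn:
  CH3OOC: CH3O–C(=O)–: carbonyl C bonded to C and to –OCH3 → ester (not ketone + ether).
  CH(NH2): –NH2 on an sp³ carbon with no adjacent C=O → amine.
  CH(OH): –OH on an sp³ carbon → alcohol (secondary).
  CH(NH2): –NH2 on an sp³ carbon with no adjacent C=O → amine.
  CH(OCOCH3): pendant –OC(=O)CH3: an acyloxy group → ester.
  CH(COCH3): pendant –COCH3: carbonyl C bonded to two carbons → ketone.
  CH(NH2): –NH2 on an sp³ carbon with no adjacent C=O → amine.
  CH=CH: C=C double bond → alkene.
  CH(OCOCH3): pendant –OC(=O)CH3: an acyloxy group → ester.
  CH2COOCH2: –C(=O)–O–C with C on the carbonyl side → ester.
  CH(COCH3): pendant –COCH3: carbonyl C bonded to two carbons → ketone.
  CH2SCH2: C–S–C linkage → sulfide (thioether).
  CH(CONH2): pendant –CONH2: carbonyl C bonded to C and N → amide.
  CH(CH2NH2): pendant –CH2NH2: N on sp³ C, no adjacent C=O → amine.
  CHO: terminal –CHO: carbonyl C bonded to H and C → aldehyde.
Ketone appears at: CH(COCH3), CH(COCH3) → 2.

2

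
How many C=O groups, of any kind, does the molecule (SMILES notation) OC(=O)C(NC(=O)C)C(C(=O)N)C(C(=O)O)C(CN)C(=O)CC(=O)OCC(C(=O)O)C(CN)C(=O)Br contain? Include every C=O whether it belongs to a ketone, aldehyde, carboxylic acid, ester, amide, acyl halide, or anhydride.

HOOC: carboxylic acid, 1 C=O (running total 1).
CH(NHCOCH3): amide, 1 C=O (running total 2).
CH(CONH2): amide, 1 C=O (running total 3).
CH(COOH): carboxylic acid, 1 C=O (running total 4).
CO: ketone, 1 C=O (running total 5).
CH2COOCH2: ester, 1 C=O (running total 6).
CH(COOH): carboxylic acid, 1 C=O (running total 7).
COBr: acyl halide, 1 C=O (running total 8).

8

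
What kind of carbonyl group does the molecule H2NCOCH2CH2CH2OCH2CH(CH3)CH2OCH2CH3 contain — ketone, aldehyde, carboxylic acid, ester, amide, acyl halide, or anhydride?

The carbonyl is in the H2NCO segment: –C(=O)NH2: carbonyl C bonded to C and to N → amide (the N is not a separate amine).

amide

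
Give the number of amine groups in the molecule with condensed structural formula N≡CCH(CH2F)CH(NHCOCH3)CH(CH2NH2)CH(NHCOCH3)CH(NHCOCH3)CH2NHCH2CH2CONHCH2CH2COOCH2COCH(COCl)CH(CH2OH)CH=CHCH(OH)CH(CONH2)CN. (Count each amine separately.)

N≡C–: carbon triple-bonded to nitrogen → nitrile.
pendant –CH2X: halogen on sp³ carbon → alkyl halide.
pendant –NHC(=O)CH3: N bonded to a carbonyl → amide (not amine).
pendant –CH2NH2: N on sp³ C, no adjacent C=O → amine.
pendant –NHC(=O)CH3: N bonded to a carbonyl → amide (not amine).
pendant –NHC(=O)CH3: N bonded to a carbonyl → amide (not amine).
C–N–C with sp³ carbons and no adjacent C=O → amine (secondary).
–C(=O)–N– linkage → amide (the N is not an amine).
–C(=O)–O–C with C on the carbonyl side → ester.
–C(=O)– with carbon on both sides → ketone.
pendant –C(=O)X: carbonyl C bonded to C and halogen → acyl halide.
pendant –CH2OH on an sp³ backbone C → alcohol.
C=C double bond → alkene.
–OH on an sp³ carbon → alcohol (secondary).
pendant –CONH2: carbonyl C bonded to C and N → amide.
–C≡N: carbon triple-bonded to nitrogen → nitrile.
Amine appears at: CH(CH2NH2), CH2NHCH2 → 2.

2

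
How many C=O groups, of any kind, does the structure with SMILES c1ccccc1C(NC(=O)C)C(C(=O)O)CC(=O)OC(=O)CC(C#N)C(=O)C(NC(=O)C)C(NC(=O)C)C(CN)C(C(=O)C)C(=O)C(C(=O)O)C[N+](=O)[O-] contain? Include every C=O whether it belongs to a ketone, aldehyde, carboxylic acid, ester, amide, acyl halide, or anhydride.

CH(NHCOCH3): amide, 1 C=O (running total 1).
CH(COOH): carboxylic acid, 1 C=O (running total 2).
CH2CO-O-COCH2: anhydride, 2 C=O (running total 4).
CO: ketone, 1 C=O (running total 5).
CH(NHCOCH3): amide, 1 C=O (running total 6).
CH(NHCOCH3): amide, 1 C=O (running total 7).
CH(COCH3): ketone, 1 C=O (running total 8).
CO: ketone, 1 C=O (running total 9).
CH(COOH): carboxylic acid, 1 C=O (running total 10).

10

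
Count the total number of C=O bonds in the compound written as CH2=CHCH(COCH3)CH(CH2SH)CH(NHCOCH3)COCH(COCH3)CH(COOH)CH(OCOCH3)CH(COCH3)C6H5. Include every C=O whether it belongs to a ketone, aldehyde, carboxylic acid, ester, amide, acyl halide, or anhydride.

CH(COCH3): ketone, 1 C=O (running total 1).
CH(NHCOCH3): amide, 1 C=O (running total 2).
CO: ketone, 1 C=O (running total 3).
CH(COCH3): ketone, 1 C=O (running total 4).
CH(COOH): carboxylic acid, 1 C=O (running total 5).
CH(OCOCH3): ester, 1 C=O (running total 6).
CH(COCH3): ketone, 1 C=O (running total 7).

7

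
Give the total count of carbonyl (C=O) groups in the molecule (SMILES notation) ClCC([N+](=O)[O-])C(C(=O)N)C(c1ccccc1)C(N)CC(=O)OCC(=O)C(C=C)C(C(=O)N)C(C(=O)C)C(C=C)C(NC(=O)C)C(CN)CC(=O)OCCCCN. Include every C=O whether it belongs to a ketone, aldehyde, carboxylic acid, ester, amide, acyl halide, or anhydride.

CH(CONH2): amide, 1 C=O (running total 1).
CH2COOCH2: ester, 1 C=O (running total 2).
CO: ketone, 1 C=O (running total 3).
CH(CONH2): amide, 1 C=O (running total 4).
CH(COCH3): ketone, 1 C=O (running total 5).
CH(NHCOCH3): amide, 1 C=O (running total 6).
CH2COOCH2: ester, 1 C=O (running total 7).

7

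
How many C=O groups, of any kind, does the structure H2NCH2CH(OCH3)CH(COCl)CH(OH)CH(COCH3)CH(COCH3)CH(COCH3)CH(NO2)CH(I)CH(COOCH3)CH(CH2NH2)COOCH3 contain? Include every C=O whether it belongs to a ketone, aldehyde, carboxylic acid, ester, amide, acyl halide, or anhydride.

CH(COCl): acyl halide, 1 C=O (running total 1).
CH(COCH3): ketone, 1 C=O (running total 2).
CH(COCH3): ketone, 1 C=O (running total 3).
CH(COCH3): ketone, 1 C=O (running total 4).
CH(COOCH3): ester, 1 C=O (running total 5).
COOCH3: ester, 1 C=O (running total 6).

6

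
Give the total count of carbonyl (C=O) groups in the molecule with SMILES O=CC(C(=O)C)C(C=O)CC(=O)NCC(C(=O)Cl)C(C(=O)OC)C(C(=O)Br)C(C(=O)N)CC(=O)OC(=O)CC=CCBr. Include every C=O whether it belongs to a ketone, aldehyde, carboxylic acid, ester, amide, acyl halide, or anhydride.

OHC: aldehyde, 1 C=O (running total 1).
CH(COCH3): ketone, 1 C=O (running total 2).
CH(CHO): aldehyde, 1 C=O (running total 3).
CH2CONHCH2: amide, 1 C=O (running total 4).
CH(COCl): acyl halide, 1 C=O (running total 5).
CH(COOCH3): ester, 1 C=O (running total 6).
CH(COBr): acyl halide, 1 C=O (running total 7).
CH(CONH2): amide, 1 C=O (running total 8).
CH2CO-O-COCH2: anhydride, 2 C=O (running total 10).

10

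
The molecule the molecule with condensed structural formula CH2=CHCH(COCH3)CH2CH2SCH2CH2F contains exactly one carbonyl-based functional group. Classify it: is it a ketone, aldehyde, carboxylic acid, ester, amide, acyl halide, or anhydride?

ketone

The carbonyl is in the CH(COCH3) segment: pendant –COCH3: carbonyl C bonded to two carbons → ketone.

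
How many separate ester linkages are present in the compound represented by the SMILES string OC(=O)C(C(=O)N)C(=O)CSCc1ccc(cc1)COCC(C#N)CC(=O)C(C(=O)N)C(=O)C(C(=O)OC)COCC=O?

Taking each segment in turn:
  HOOC: –COOH: carbonyl C bonded to –OH and C → carboxylic acid (the –OH is not a separate alcohol).
  CH(CONH2): pendant –CONH2: carbonyl C bonded to C and N → amide.
  CO: –C(=O)– with carbon on both sides → ketone.
  CH2SCH2: C–S–C linkage → sulfide (thioether).
  C6H4: para-disubstituted benzene ring → arene.
  CH2OCH2: C–O–C with sp³ carbons on both sides and no adjacent C=O → ether.
  CH(CN): pendant –C≡N: nitrile.
  CO: –C(=O)– with carbon on both sides → ketone.
  CH(CONH2): pendant –CONH2: carbonyl C bonded to C and N → amide.
  CO: –C(=O)– with carbon on both sides → ketone.
  CH(COOCH3): pendant –COOCH3: carbonyl C bonded to C and –OCH3 → ester.
  CH2OCH2: C–O–C with sp³ carbons on both sides and no adjacent C=O → ether.
  CHO: terminal –CHO: carbonyl C bonded to H and C → aldehyde.
Ester appears at: CH(COOCH3) → 1.

1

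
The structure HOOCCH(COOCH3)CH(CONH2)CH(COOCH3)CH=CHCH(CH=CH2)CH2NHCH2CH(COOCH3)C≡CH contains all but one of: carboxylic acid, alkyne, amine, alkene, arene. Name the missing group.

arene

carboxylic acid: present (HOOC — –COOH: carbonyl C bonded to –OH and C → carboxylic acid (the –OH is not a separate alcohol)).
alkene: present (CH=CH — C=C double bond → alkene).
amine: present (CH2NHCH2 — C–N–C with sp³ carbons and no adjacent C=O → amine (secondary)).
alkyne: present (C≡CH — C≡C triple bond → alkyne).
arene: no segment matches this pattern.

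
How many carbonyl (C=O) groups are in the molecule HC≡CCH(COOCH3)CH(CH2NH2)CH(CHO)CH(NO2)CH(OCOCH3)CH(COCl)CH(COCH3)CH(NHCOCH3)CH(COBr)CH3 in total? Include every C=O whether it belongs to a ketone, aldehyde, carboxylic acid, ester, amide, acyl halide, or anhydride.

7

CH(COOCH3): ester, 1 C=O (running total 1).
CH(CHO): aldehyde, 1 C=O (running total 2).
CH(OCOCH3): ester, 1 C=O (running total 3).
CH(COCl): acyl halide, 1 C=O (running total 4).
CH(COCH3): ketone, 1 C=O (running total 5).
CH(NHCOCH3): amide, 1 C=O (running total 6).
CH(COBr): acyl halide, 1 C=O (running total 7).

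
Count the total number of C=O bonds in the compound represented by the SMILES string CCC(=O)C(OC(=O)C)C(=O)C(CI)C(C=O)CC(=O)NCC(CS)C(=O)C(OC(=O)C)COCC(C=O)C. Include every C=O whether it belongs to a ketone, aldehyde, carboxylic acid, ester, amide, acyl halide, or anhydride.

8

CO: ketone, 1 C=O (running total 1).
CH(OCOCH3): ester, 1 C=O (running total 2).
CO: ketone, 1 C=O (running total 3).
CH(CHO): aldehyde, 1 C=O (running total 4).
CH2CONHCH2: amide, 1 C=O (running total 5).
CO: ketone, 1 C=O (running total 6).
CH(OCOCH3): ester, 1 C=O (running total 7).
CH(CHO): aldehyde, 1 C=O (running total 8).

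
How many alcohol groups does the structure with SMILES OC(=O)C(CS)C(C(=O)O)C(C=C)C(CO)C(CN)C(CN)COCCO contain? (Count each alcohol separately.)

2

–COOH: carbonyl C bonded to –OH and C → carboxylic acid (the –OH is not a separate alcohol).
pendant –CH2SH → thiol.
pendant –COOH: carbonyl C bonded to C and –OH → carboxylic acid.
pendant –CH=CH2: C=C double bond → alkene.
pendant –CH2OH on an sp³ backbone C → alcohol.
pendant –CH2NH2: N on sp³ C, no adjacent C=O → amine.
pendant –CH2NH2: N on sp³ C, no adjacent C=O → amine.
C–O–C with sp³ carbons on both sides and no adjacent C=O → ether.
–OH on an sp³ carbon → alcohol.
Alcohol appears at: CH(CH2OH), CH2OH → 2.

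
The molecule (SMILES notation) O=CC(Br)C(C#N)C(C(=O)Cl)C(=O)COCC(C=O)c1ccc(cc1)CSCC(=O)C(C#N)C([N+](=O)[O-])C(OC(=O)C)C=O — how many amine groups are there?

0

Working along the chain:
  OHC: terminal –CHO: carbonyl C bonded to H and C → aldehyde.
  CH(Br): halogen on an sp³ carbon → alkyl halide.
  CH(CN): pendant –C≡N: nitrile.
  CH(COCl): pendant –C(=O)X: carbonyl C bonded to C and halogen → acyl halide.
  CO: –C(=O)– with carbon on both sides → ketone.
  CH2OCH2: C–O–C with sp³ carbons on both sides and no adjacent C=O → ether.
  CH(CHO): pendant –CHO: carbonyl C bonded to C and H → aldehyde.
  C6H4: para-disubstituted benzene ring → arene.
  CH2SCH2: C–S–C linkage → sulfide (thioether).
  CO: –C(=O)– with carbon on both sides → ketone.
  CH(CN): pendant –C≡N: nitrile.
  CH(NO2): –NO2 on an sp³ carbon → nitro (the N=O is not a carbonyl).
  CH(OCOCH3): pendant –OC(=O)CH3: an acyloxy group → ester.
  CHO: terminal –CHO: carbonyl C bonded to H and C → aldehyde.
No segment is a amine: CH(CN) is nitrile, not amine; CH(CN) is nitrile, not amine; CH(NO2) is nitro, not amine. → 0.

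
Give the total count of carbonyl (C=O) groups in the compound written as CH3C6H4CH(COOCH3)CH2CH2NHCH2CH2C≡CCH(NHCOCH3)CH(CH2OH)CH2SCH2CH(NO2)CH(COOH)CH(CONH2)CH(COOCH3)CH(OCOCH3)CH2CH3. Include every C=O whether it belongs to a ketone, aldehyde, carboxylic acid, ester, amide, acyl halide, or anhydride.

6

CH(COOCH3): ester, 1 C=O (running total 1).
CH(NHCOCH3): amide, 1 C=O (running total 2).
CH(COOH): carboxylic acid, 1 C=O (running total 3).
CH(CONH2): amide, 1 C=O (running total 4).
CH(COOCH3): ester, 1 C=O (running total 5).
CH(OCOCH3): ester, 1 C=O (running total 6).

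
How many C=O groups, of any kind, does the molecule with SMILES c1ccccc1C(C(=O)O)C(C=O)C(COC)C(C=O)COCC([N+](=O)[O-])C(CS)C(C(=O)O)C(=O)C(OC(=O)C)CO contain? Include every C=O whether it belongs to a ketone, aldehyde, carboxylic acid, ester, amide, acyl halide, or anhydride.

6

CH(COOH): carboxylic acid, 1 C=O (running total 1).
CH(CHO): aldehyde, 1 C=O (running total 2).
CH(CHO): aldehyde, 1 C=O (running total 3).
CH(COOH): carboxylic acid, 1 C=O (running total 4).
CO: ketone, 1 C=O (running total 5).
CH(OCOCH3): ester, 1 C=O (running total 6).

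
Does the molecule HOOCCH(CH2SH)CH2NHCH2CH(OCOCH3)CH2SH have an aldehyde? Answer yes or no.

no

–COOH: carbonyl C bonded to –OH and C → carboxylic acid (the –OH is not a separate alcohol).
pendant –CH2SH → thiol.
C–N–C with sp³ carbons and no adjacent C=O → amine (secondary).
pendant –OC(=O)CH3: an acyloxy group → ester.
–SH on an sp³ carbon → thiol.
In HOOC, the carbonyl carbon bears –OH, not –H, so it is a carboxylic acid.
The groups actually present are: amine, carboxylic acid, ester, thiol.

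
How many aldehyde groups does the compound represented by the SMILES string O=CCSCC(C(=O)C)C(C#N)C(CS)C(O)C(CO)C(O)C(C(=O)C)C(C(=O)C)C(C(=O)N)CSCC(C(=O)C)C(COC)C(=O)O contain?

terminal –CHO: carbonyl C bonded to H and C → aldehyde.
C–S–C linkage → sulfide (thioether).
pendant –COCH3: carbonyl C bonded to two carbons → ketone.
pendant –C≡N: nitrile.
pendant –CH2SH → thiol.
–OH on an sp³ carbon → alcohol (secondary).
pendant –CH2OH on an sp³ backbone C → alcohol.
–OH on an sp³ carbon → alcohol (secondary).
pendant –COCH3: carbonyl C bonded to two carbons → ketone.
pendant –COCH3: carbonyl C bonded to two carbons → ketone.
pendant –CONH2: carbonyl C bonded to C and N → amide.
C–S–C linkage → sulfide (thioether).
pendant –COCH3: carbonyl C bonded to two carbons → ketone.
pendant –CH2OCH3: C–O–C linkage → ether.
–COOH: carbonyl C bonded to –OH and C → carboxylic acid (the –OH is not a separate alcohol).
Aldehyde appears at: OHC → 1.

1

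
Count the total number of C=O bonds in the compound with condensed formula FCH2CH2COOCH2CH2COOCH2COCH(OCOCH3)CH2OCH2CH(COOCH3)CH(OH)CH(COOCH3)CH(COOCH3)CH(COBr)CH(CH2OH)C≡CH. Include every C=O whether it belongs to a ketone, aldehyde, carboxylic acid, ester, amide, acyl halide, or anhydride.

8

CH2COOCH2: ester, 1 C=O (running total 1).
CH2COOCH2: ester, 1 C=O (running total 2).
CO: ketone, 1 C=O (running total 3).
CH(OCOCH3): ester, 1 C=O (running total 4).
CH(COOCH3): ester, 1 C=O (running total 5).
CH(COOCH3): ester, 1 C=O (running total 6).
CH(COOCH3): ester, 1 C=O (running total 7).
CH(COBr): acyl halide, 1 C=O (running total 8).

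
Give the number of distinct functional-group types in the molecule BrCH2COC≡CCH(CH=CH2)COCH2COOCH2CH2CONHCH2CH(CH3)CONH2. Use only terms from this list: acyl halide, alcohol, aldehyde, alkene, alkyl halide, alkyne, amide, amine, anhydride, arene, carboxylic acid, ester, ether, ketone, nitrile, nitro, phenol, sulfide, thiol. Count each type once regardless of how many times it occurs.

Working along the chain:
  BrCH2: halogen on an sp³ carbon → alkyl halide.
  CO: –C(=O)– with carbon on both sides → ketone.
  C≡C: C≡C triple bond → alkyne.
  CH(CH=CH2): pendant –CH=CH2: C=C double bond → alkene.
  CO: –C(=O)– with carbon on both sides → ketone.
  CH2COOCH2: –C(=O)–O–C with C on the carbonyl side → ester.
  CH2CONHCH2: –C(=O)–N– linkage → amide (the N is not an amine).
  CONH2: –C(=O)NH2: carbonyl C bonded to C and to N → amide (the N is not a separate amine).
Distinct types present: alkene, alkyl halide, alkyne, amide, ester, ketone.

6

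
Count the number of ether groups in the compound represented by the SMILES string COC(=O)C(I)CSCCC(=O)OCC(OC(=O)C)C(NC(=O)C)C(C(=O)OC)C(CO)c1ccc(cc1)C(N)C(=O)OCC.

Taking each segment in turn:
  CH3OOC: CH3O–C(=O)–: carbonyl C bonded to C and to –OCH3 → ester (not ketone + ether).
  CH(I): halogen on an sp³ carbon → alkyl halide.
  CH2SCH2: C–S–C linkage → sulfide (thioether).
  CH2COOCH2: –C(=O)–O–C with C on the carbonyl side → ester.
  CH(OCOCH3): pendant –OC(=O)CH3: an acyloxy group → ester.
  CH(NHCOCH3): pendant –NHC(=O)CH3: N bonded to a carbonyl → amide (not amine).
  CH(COOCH3): pendant –COOCH3: carbonyl C bonded to C and –OCH3 → ester.
  CH(CH2OH): pendant –CH2OH on an sp³ backbone C → alcohol.
  C6H4: para-disubstituted benzene ring → arene.
  CH(NH2): –NH2 on an sp³ carbon with no adjacent C=O → amine.
  COOCH2CH3: –C(=O)OCH2CH3: carbonyl C bonded to C and to –OEt → ester.
No segment is a ether: CH3OOC is ester, not ether; CH2SCH2 is sulfide, not ether; CH2COOCH2 is ester, not ether. → 0.

0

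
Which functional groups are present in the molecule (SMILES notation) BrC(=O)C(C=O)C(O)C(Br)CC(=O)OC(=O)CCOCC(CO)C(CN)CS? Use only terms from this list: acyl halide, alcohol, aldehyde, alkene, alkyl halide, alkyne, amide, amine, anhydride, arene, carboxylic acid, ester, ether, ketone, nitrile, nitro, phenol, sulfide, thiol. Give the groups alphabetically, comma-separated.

acyl halide, alcohol, aldehyde, alkyl halide, amine, anhydride, ether, thiol

Taking each segment in turn:
  BrCO: –C(=O)Br: carbonyl C bonded to C and to a halogen → acyl halide (not alkyl halide).
  CH(CHO): pendant –CHO: carbonyl C bonded to C and H → aldehyde.
  CH(OH): –OH on an sp³ carbon → alcohol (secondary).
  CH(Br): halogen on an sp³ carbon → alkyl halide.
  CH2CO-O-COCH2: two acyl groups sharing one oxygen, –C(=O)–O–C(=O)– → anhydride.
  CH2OCH2: C–O–C with sp³ carbons on both sides and no adjacent C=O → ether.
  CH(CH2OH): pendant –CH2OH on an sp³ backbone C → alcohol.
  CH(CH2NH2): pendant –CH2NH2: N on sp³ C, no adjacent C=O → amine.
  CH2SH: –SH on an sp³ carbon → thiol.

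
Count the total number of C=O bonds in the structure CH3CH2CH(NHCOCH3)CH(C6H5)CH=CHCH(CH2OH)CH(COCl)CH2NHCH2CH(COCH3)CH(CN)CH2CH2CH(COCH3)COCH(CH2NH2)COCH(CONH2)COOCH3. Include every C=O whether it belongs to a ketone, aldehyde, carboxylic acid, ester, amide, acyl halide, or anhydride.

8

CH(NHCOCH3): amide, 1 C=O (running total 1).
CH(COCl): acyl halide, 1 C=O (running total 2).
CH(COCH3): ketone, 1 C=O (running total 3).
CH(COCH3): ketone, 1 C=O (running total 4).
CO: ketone, 1 C=O (running total 5).
CO: ketone, 1 C=O (running total 6).
CH(CONH2): amide, 1 C=O (running total 7).
COOCH3: ester, 1 C=O (running total 8).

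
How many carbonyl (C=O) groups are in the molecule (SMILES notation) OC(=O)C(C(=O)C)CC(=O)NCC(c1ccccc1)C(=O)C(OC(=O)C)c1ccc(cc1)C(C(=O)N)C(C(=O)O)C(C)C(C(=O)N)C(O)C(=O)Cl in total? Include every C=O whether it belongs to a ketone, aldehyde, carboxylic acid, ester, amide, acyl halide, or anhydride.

9

HOOC: carboxylic acid, 1 C=O (running total 1).
CH(COCH3): ketone, 1 C=O (running total 2).
CH2CONHCH2: amide, 1 C=O (running total 3).
CO: ketone, 1 C=O (running total 4).
CH(OCOCH3): ester, 1 C=O (running total 5).
CH(CONH2): amide, 1 C=O (running total 6).
CH(COOH): carboxylic acid, 1 C=O (running total 7).
CH(CONH2): amide, 1 C=O (running total 8).
COCl: acyl halide, 1 C=O (running total 9).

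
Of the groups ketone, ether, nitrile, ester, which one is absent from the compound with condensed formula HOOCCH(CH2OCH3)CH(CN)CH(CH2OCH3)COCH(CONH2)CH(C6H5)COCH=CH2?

ester

nitrile: present (CH(CN) — pendant –C≡N: nitrile).
ketone: present (CO — –C(=O)– with carbon on both sides → ketone).
ether: present (CH(CH2OCH3) — pendant –CH2OCH3: C–O–C linkage → ether).
ester: no segment matches this pattern.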